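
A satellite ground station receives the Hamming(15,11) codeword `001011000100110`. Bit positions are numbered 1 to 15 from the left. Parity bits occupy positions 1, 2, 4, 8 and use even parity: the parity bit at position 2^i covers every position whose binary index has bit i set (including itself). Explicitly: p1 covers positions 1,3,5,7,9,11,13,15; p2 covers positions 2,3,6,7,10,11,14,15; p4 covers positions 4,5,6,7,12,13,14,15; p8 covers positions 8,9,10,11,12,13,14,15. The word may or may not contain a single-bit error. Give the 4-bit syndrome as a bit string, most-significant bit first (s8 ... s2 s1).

s1: b1⊕b3⊕b5⊕b7⊕b9⊕b11⊕b13⊕b15 = 0⊕1⊕1⊕0⊕0⊕0⊕1⊕0 = 1
s2: b2⊕b3⊕b6⊕b7⊕b10⊕b11⊕b14⊕b15 = 0⊕1⊕1⊕0⊕1⊕0⊕1⊕0 = 0
s4: b4⊕b5⊕b6⊕b7⊕b12⊕b13⊕b14⊕b15 = 0⊕1⊕1⊕0⊕0⊕1⊕1⊕0 = 0
s8: b8⊕b9⊕b10⊕b11⊕b12⊕b13⊕b14⊕b15 = 0⊕0⊕1⊕0⊕0⊕1⊕1⊕0 = 1
Syndrome (s8...s1) = 1001 → position 9.

1001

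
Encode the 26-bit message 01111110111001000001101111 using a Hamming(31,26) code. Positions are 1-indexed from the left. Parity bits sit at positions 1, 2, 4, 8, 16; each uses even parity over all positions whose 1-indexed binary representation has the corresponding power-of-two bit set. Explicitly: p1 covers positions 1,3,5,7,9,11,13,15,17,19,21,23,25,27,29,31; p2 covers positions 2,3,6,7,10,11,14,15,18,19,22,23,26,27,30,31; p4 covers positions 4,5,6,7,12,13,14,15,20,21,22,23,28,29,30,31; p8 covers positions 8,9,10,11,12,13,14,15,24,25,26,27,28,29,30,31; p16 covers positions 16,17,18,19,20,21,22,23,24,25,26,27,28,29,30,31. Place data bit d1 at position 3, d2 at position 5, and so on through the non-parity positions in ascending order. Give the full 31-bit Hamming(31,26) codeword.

Place data bits at non-power-of-two positions: b3=0, b5=1, b6=1, b7=1, b9=1, b10=1, b11=1, b12=0, b13=1, b14=1, b15=1, b17=0, b18=0, b19=1, b20=0, b21=0, b22=0, b23=0, b24=0, b25=1, b26=1, b27=0, b28=1, b29=1, b30=1, b31=1.
p1 = XOR of data positions {3,5,7,9,11,13,15,17,19,21,23,25,27,29,31} = 0⊕1⊕1⊕1⊕1⊕1⊕1⊕0⊕1⊕0⊕0⊕1⊕0⊕1⊕1 = 0
p2 = XOR of data positions {3,6,7,10,11,14,15,18,19,22,23,26,27,30,31} = 0⊕1⊕1⊕1⊕1⊕1⊕1⊕0⊕1⊕0⊕0⊕1⊕0⊕1⊕1 = 0
p4 = XOR of data positions {5,6,7,12,13,14,15,20,21,22,23,28,29,30,31} = 1⊕1⊕1⊕0⊕1⊕1⊕1⊕0⊕0⊕0⊕0⊕1⊕1⊕1⊕1 = 0
p8 = XOR of data positions {9,10,11,12,13,14,15,24,25,26,27,28,29,30,31} = 1⊕1⊕1⊕0⊕1⊕1⊕1⊕0⊕1⊕1⊕0⊕1⊕1⊕1⊕1 = 0
p16 = XOR of data positions {17,18,19,20,21,22,23,24,25,26,27,28,29,30,31} = 0⊕0⊕1⊕0⊕0⊕0⊕0⊕0⊕1⊕1⊕0⊕1⊕1⊕1⊕1 = 1
Codeword b1..b31 = 0000111011101111001000001101111

0000111011101111001000001101111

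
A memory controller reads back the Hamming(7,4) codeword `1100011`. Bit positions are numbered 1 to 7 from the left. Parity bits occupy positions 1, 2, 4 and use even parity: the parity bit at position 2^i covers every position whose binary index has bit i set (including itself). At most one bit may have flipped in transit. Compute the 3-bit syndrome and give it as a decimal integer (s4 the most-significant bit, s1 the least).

s1: b1⊕b3⊕b5⊕b7 = 1⊕0⊕0⊕1 = 0
s2: b2⊕b3⊕b6⊕b7 = 1⊕0⊕1⊕1 = 1
s4: b4⊕b5⊕b6⊕b7 = 0⊕0⊕1⊕1 = 0
Syndrome (s4...s1) = 010 → position 2.

2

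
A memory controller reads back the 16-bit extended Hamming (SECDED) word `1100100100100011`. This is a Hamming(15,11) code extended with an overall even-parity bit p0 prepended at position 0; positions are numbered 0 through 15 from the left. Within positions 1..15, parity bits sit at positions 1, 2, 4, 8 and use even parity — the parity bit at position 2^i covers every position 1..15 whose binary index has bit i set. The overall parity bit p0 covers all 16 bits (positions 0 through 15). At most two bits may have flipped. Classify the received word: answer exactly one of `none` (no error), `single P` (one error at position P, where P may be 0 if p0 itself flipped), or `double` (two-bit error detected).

s1: b1⊕b3⊕b5⊕b7⊕b9⊕b11⊕b13⊕b15 = 1⊕0⊕0⊕1⊕0⊕0⊕0⊕1 = 1
s2: b2⊕b3⊕b6⊕b7⊕b10⊕b11⊕b14⊕b15 = 0⊕0⊕0⊕1⊕1⊕0⊕1⊕1 = 0
s4: b4⊕b5⊕b6⊕b7⊕b12⊕b13⊕b14⊕b15 = 1⊕0⊕0⊕1⊕0⊕0⊕1⊕1 = 0
s8: b8⊕b9⊕b10⊕b11⊕b12⊕b13⊕b14⊕b15 = 0⊕0⊕1⊕0⊕0⊕0⊕1⊕1 = 1
Syndrome (s8...s1) = 1001 → position 9.
Overall parity (XOR of all 16 bits, including p0): 1⊕1⊕0⊕0⊕1⊕0⊕0⊕1⊕0⊕0⊕1⊕0⊕0⊕0⊕1⊕1 = 1
Overall=1, syndrome position=9 → single-bit error at position 9.

single 9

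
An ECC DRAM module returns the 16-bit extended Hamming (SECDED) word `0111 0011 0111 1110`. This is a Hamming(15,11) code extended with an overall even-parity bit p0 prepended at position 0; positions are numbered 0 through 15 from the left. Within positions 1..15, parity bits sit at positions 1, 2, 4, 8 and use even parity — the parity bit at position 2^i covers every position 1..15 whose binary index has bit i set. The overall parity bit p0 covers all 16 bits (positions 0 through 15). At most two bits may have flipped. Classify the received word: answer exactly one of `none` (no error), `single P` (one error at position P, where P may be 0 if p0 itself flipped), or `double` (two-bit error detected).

single 6

s1: b1⊕b3⊕b5⊕b7⊕b9⊕b11⊕b13⊕b15 = 1⊕1⊕0⊕1⊕1⊕1⊕1⊕0 = 0
s2: b2⊕b3⊕b6⊕b7⊕b10⊕b11⊕b14⊕b15 = 1⊕1⊕1⊕1⊕1⊕1⊕1⊕0 = 1
s4: b4⊕b5⊕b6⊕b7⊕b12⊕b13⊕b14⊕b15 = 0⊕0⊕1⊕1⊕1⊕1⊕1⊕0 = 1
s8: b8⊕b9⊕b10⊕b11⊕b12⊕b13⊕b14⊕b15 = 0⊕1⊕1⊕1⊕1⊕1⊕1⊕0 = 0
Syndrome (s8...s1) = 0110 → position 6.
Overall parity (XOR of all 16 bits, including p0): 0⊕1⊕1⊕1⊕0⊕0⊕1⊕1⊕0⊕1⊕1⊕1⊕1⊕1⊕1⊕0 = 1
Overall=1, syndrome position=6 → single-bit error at position 6.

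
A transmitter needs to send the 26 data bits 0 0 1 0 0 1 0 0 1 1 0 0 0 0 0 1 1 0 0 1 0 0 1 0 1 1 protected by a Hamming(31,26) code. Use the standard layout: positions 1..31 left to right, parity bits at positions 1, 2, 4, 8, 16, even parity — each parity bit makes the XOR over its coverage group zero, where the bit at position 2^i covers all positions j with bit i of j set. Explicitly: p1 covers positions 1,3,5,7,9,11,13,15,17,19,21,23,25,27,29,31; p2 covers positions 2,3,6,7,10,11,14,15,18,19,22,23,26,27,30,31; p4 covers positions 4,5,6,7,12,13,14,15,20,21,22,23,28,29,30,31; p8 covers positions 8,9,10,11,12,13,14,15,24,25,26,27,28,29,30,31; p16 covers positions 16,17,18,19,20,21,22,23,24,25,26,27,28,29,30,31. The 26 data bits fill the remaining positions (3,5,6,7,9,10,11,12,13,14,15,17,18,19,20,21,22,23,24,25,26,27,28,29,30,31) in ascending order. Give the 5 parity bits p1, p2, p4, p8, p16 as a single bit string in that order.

Place data bits at non-power-of-two positions: b3=0, b5=0, b6=1, b7=0, b9=0, b10=1, b11=0, b12=0, b13=1, b14=1, b15=0, b17=0, b18=0, b19=0, b20=0, b21=1, b22=1, b23=0, b24=0, b25=1, b26=0, b27=0, b28=1, b29=0, b30=1, b31=1.
p1 = XOR of data positions {3,5,7,9,11,13,15,17,19,21,23,25,27,29,31} = 0⊕0⊕0⊕0⊕0⊕1⊕0⊕0⊕0⊕1⊕0⊕1⊕0⊕0⊕1 = 0
p2 = XOR of data positions {3,6,7,10,11,14,15,18,19,22,23,26,27,30,31} = 0⊕1⊕0⊕1⊕0⊕1⊕0⊕0⊕0⊕1⊕0⊕0⊕0⊕1⊕1 = 0
p4 = XOR of data positions {5,6,7,12,13,14,15,20,21,22,23,28,29,30,31} = 0⊕1⊕0⊕0⊕1⊕1⊕0⊕0⊕1⊕1⊕0⊕1⊕0⊕1⊕1 = 0
p8 = XOR of data positions {9,10,11,12,13,14,15,24,25,26,27,28,29,30,31} = 0⊕1⊕0⊕0⊕1⊕1⊕0⊕0⊕1⊕0⊕0⊕1⊕0⊕1⊕1 = 1
p16 = XOR of data positions {17,18,19,20,21,22,23,24,25,26,27,28,29,30,31} = 0⊕0⊕0⊕0⊕1⊕1⊕0⊕0⊕1⊕0⊕0⊕1⊕0⊕1⊕1 = 0
Parity bits p1,p2,p4,p8,p16 = 00010

00010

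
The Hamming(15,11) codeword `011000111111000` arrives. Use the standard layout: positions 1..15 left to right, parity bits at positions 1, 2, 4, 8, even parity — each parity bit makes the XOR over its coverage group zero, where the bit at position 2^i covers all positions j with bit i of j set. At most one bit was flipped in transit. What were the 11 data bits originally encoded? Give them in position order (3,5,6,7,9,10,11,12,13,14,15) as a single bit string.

10011011000

s1: b1⊕b3⊕b5⊕b7⊕b9⊕b11⊕b13⊕b15 = 0⊕1⊕0⊕1⊕1⊕1⊕0⊕0 = 0
s2: b2⊕b3⊕b6⊕b7⊕b10⊕b11⊕b14⊕b15 = 1⊕1⊕0⊕1⊕1⊕1⊕0⊕0 = 1
s4: b4⊕b5⊕b6⊕b7⊕b12⊕b13⊕b14⊕b15 = 0⊕0⊕0⊕1⊕1⊕0⊕0⊕0 = 0
s8: b8⊕b9⊕b10⊕b11⊕b12⊕b13⊕b14⊕b15 = 1⊕1⊕1⊕1⊕1⊕0⊕0⊕0 = 1
Syndrome (s8...s1) = 1010 → position 10.
Flip bit 10: corrected codeword = 011000111011000
Data bits at positions 3,5,6,7,9,10,11,12,13,14,15: 10011011000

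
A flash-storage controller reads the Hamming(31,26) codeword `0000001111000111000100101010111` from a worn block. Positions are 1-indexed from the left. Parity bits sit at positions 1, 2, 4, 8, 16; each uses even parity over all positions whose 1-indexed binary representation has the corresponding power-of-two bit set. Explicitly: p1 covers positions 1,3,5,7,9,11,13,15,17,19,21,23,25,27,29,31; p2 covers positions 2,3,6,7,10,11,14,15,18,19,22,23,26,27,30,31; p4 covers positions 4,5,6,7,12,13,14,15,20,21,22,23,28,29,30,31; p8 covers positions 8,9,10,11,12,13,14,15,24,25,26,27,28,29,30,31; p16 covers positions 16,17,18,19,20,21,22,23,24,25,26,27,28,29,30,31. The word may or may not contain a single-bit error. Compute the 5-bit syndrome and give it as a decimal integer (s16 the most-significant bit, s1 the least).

s1: b1⊕b3⊕b5⊕b7⊕b9⊕b11⊕b13⊕b15⊕b17⊕b19⊕b21⊕b23⊕b25⊕b27⊕b29⊕b31 = 0⊕0⊕0⊕1⊕1⊕0⊕0⊕1⊕0⊕0⊕0⊕1⊕1⊕1⊕1⊕1 = 0
s2: b2⊕b3⊕b6⊕b7⊕b10⊕b11⊕b14⊕b15⊕b18⊕b19⊕b22⊕b23⊕b26⊕b27⊕b30⊕b31 = 0⊕0⊕0⊕1⊕1⊕0⊕1⊕1⊕0⊕0⊕0⊕1⊕0⊕1⊕1⊕1 = 0
s4: b4⊕b5⊕b6⊕b7⊕b12⊕b13⊕b14⊕b15⊕b20⊕b21⊕b22⊕b23⊕b28⊕b29⊕b30⊕b31 = 0⊕0⊕0⊕1⊕0⊕0⊕1⊕1⊕1⊕0⊕0⊕1⊕0⊕1⊕1⊕1 = 0
s8: b8⊕b9⊕b10⊕b11⊕b12⊕b13⊕b14⊕b15⊕b24⊕b25⊕b26⊕b27⊕b28⊕b29⊕b30⊕b31 = 1⊕1⊕1⊕0⊕0⊕0⊕1⊕1⊕0⊕1⊕0⊕1⊕0⊕1⊕1⊕1 = 0
s16: b16⊕b17⊕b18⊕b19⊕b20⊕b21⊕b22⊕b23⊕b24⊕b25⊕b26⊕b27⊕b28⊕b29⊕b30⊕b31 = 1⊕0⊕0⊕0⊕1⊕0⊕0⊕1⊕0⊕1⊕0⊕1⊕0⊕1⊕1⊕1 = 0
Syndrome (s16...s1) = 00000 → position 0 (no error).

0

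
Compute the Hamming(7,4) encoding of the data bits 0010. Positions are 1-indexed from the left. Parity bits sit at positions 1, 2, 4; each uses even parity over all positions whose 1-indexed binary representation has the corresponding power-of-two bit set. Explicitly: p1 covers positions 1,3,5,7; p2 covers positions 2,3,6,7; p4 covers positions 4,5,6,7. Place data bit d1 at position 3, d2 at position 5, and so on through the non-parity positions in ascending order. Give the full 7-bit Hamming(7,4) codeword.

0101010

Place data bits at non-power-of-two positions: b3=0, b5=0, b6=1, b7=0.
p1 = XOR of data positions {3,5,7} = 0⊕0⊕0 = 0
p2 = XOR of data positions {3,6,7} = 0⊕1⊕0 = 1
p4 = XOR of data positions {5,6,7} = 0⊕1⊕0 = 1
Codeword b1..b7 = 0101010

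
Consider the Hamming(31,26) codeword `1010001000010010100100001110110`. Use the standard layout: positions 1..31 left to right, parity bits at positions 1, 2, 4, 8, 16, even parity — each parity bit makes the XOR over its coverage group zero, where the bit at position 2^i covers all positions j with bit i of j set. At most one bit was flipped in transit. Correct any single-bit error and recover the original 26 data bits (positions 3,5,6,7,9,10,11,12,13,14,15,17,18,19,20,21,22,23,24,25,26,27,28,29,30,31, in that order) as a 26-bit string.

s1: b1⊕b3⊕b5⊕b7⊕b9⊕b11⊕b13⊕b15⊕b17⊕b19⊕b21⊕b23⊕b25⊕b27⊕b29⊕b31 = 1⊕1⊕0⊕1⊕0⊕0⊕0⊕1⊕1⊕0⊕0⊕0⊕1⊕1⊕1⊕0 = 0
s2: b2⊕b3⊕b6⊕b7⊕b10⊕b11⊕b14⊕b15⊕b18⊕b19⊕b22⊕b23⊕b26⊕b27⊕b30⊕b31 = 0⊕1⊕0⊕1⊕0⊕0⊕0⊕1⊕0⊕0⊕0⊕0⊕1⊕1⊕1⊕0 = 0
s4: b4⊕b5⊕b6⊕b7⊕b12⊕b13⊕b14⊕b15⊕b20⊕b21⊕b22⊕b23⊕b28⊕b29⊕b30⊕b31 = 0⊕0⊕0⊕1⊕1⊕0⊕0⊕1⊕1⊕0⊕0⊕0⊕0⊕1⊕1⊕0 = 0
s8: b8⊕b9⊕b10⊕b11⊕b12⊕b13⊕b14⊕b15⊕b24⊕b25⊕b26⊕b27⊕b28⊕b29⊕b30⊕b31 = 0⊕0⊕0⊕0⊕1⊕0⊕0⊕1⊕0⊕1⊕1⊕1⊕0⊕1⊕1⊕0 = 1
s16: b16⊕b17⊕b18⊕b19⊕b20⊕b21⊕b22⊕b23⊕b24⊕b25⊕b26⊕b27⊕b28⊕b29⊕b30⊕b31 = 0⊕1⊕0⊕0⊕1⊕0⊕0⊕0⊕0⊕1⊕1⊕1⊕0⊕1⊕1⊕0 = 1
Syndrome (s16...s1) = 11000 → position 24.
Flip bit 24: corrected codeword = 1010001000010010100100011110110
Data bits at positions 3,5,6,7,9,10,11,12,13,14,15,17,18,19,20,21,22,23,24,25,26,27,28,29,30,31: 10010001001100100011110110

10010001001100100011110110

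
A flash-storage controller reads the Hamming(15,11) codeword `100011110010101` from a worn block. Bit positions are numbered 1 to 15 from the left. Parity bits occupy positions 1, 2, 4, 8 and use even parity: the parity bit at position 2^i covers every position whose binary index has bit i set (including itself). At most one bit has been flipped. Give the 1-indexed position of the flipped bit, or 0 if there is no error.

4

s1: b1⊕b3⊕b5⊕b7⊕b9⊕b11⊕b13⊕b15 = 1⊕0⊕1⊕1⊕0⊕1⊕1⊕1 = 0
s2: b2⊕b3⊕b6⊕b7⊕b10⊕b11⊕b14⊕b15 = 0⊕0⊕1⊕1⊕0⊕1⊕0⊕1 = 0
s4: b4⊕b5⊕b6⊕b7⊕b12⊕b13⊕b14⊕b15 = 0⊕1⊕1⊕1⊕0⊕1⊕0⊕1 = 1
s8: b8⊕b9⊕b10⊕b11⊕b12⊕b13⊕b14⊕b15 = 1⊕0⊕0⊕1⊕0⊕1⊕0⊕1 = 0
Syndrome (s8...s1) = 0100 → position 4.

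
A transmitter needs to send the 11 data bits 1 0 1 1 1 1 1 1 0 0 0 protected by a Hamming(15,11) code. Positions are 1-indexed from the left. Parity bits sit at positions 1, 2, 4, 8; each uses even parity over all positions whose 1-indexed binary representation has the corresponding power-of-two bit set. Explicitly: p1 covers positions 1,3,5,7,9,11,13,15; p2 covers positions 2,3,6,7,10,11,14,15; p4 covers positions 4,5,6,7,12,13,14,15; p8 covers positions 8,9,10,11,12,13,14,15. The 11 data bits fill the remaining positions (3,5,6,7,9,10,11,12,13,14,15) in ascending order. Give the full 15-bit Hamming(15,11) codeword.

011101101111000

Place data bits at non-power-of-two positions: b3=1, b5=0, b6=1, b7=1, b9=1, b10=1, b11=1, b12=1, b13=0, b14=0, b15=0.
p1 = XOR of data positions {3,5,7,9,11,13,15} = 1⊕0⊕1⊕1⊕1⊕0⊕0 = 0
p2 = XOR of data positions {3,6,7,10,11,14,15} = 1⊕1⊕1⊕1⊕1⊕0⊕0 = 1
p4 = XOR of data positions {5,6,7,12,13,14,15} = 0⊕1⊕1⊕1⊕0⊕0⊕0 = 1
p8 = XOR of data positions {9,10,11,12,13,14,15} = 1⊕1⊕1⊕1⊕0⊕0⊕0 = 0
Codeword b1..b15 = 011101101111000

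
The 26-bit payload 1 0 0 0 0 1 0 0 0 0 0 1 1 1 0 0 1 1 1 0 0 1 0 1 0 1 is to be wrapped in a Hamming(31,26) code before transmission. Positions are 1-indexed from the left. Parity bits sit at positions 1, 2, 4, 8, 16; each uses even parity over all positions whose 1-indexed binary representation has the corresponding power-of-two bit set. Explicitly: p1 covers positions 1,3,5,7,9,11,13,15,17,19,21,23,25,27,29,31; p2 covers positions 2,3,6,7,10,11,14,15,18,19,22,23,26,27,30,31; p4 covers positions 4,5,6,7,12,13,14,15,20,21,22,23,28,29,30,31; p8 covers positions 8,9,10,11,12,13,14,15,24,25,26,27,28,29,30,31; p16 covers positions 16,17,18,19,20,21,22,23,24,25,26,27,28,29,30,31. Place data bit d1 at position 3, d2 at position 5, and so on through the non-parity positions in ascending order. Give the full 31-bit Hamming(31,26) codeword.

1010000101000001111001110010101

Place data bits at non-power-of-two positions: b3=1, b5=0, b6=0, b7=0, b9=0, b10=1, b11=0, b12=0, b13=0, b14=0, b15=0, b17=1, b18=1, b19=1, b20=0, b21=0, b22=1, b23=1, b24=1, b25=0, b26=0, b27=1, b28=0, b29=1, b30=0, b31=1.
p1 = XOR of data positions {3,5,7,9,11,13,15,17,19,21,23,25,27,29,31} = 1⊕0⊕0⊕0⊕0⊕0⊕0⊕1⊕1⊕0⊕1⊕0⊕1⊕1⊕1 = 1
p2 = XOR of data positions {3,6,7,10,11,14,15,18,19,22,23,26,27,30,31} = 1⊕0⊕0⊕1⊕0⊕0⊕0⊕1⊕1⊕1⊕1⊕0⊕1⊕0⊕1 = 0
p4 = XOR of data positions {5,6,7,12,13,14,15,20,21,22,23,28,29,30,31} = 0⊕0⊕0⊕0⊕0⊕0⊕0⊕0⊕0⊕1⊕1⊕0⊕1⊕0⊕1 = 0
p8 = XOR of data positions {9,10,11,12,13,14,15,24,25,26,27,28,29,30,31} = 0⊕1⊕0⊕0⊕0⊕0⊕0⊕1⊕0⊕0⊕1⊕0⊕1⊕0⊕1 = 1
p16 = XOR of data positions {17,18,19,20,21,22,23,24,25,26,27,28,29,30,31} = 1⊕1⊕1⊕0⊕0⊕1⊕1⊕1⊕0⊕0⊕1⊕0⊕1⊕0⊕1 = 1
Codeword b1..b31 = 1010000101000001111001110010101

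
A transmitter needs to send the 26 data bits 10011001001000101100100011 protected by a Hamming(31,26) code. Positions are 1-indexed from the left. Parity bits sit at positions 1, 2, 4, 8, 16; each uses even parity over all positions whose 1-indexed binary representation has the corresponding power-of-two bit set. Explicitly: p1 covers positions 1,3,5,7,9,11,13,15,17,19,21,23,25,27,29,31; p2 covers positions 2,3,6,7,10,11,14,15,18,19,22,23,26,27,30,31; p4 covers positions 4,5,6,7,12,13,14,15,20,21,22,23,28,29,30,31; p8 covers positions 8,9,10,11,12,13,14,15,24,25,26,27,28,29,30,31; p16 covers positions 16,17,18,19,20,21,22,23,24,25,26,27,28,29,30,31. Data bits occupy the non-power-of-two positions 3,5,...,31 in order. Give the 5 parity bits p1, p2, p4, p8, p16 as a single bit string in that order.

00000

Place data bits at non-power-of-two positions: b3=1, b5=0, b6=0, b7=1, b9=1, b10=0, b11=0, b12=1, b13=0, b14=0, b15=1, b17=0, b18=0, b19=0, b20=1, b21=0, b22=1, b23=1, b24=0, b25=0, b26=1, b27=0, b28=0, b29=0, b30=1, b31=1.
p1 = XOR of data positions {3,5,7,9,11,13,15,17,19,21,23,25,27,29,31} = 1⊕0⊕1⊕1⊕0⊕0⊕1⊕0⊕0⊕0⊕1⊕0⊕0⊕0⊕1 = 0
p2 = XOR of data positions {3,6,7,10,11,14,15,18,19,22,23,26,27,30,31} = 1⊕0⊕1⊕0⊕0⊕0⊕1⊕0⊕0⊕1⊕1⊕1⊕0⊕1⊕1 = 0
p4 = XOR of data positions {5,6,7,12,13,14,15,20,21,22,23,28,29,30,31} = 0⊕0⊕1⊕1⊕0⊕0⊕1⊕1⊕0⊕1⊕1⊕0⊕0⊕1⊕1 = 0
p8 = XOR of data positions {9,10,11,12,13,14,15,24,25,26,27,28,29,30,31} = 1⊕0⊕0⊕1⊕0⊕0⊕1⊕0⊕0⊕1⊕0⊕0⊕0⊕1⊕1 = 0
p16 = XOR of data positions {17,18,19,20,21,22,23,24,25,26,27,28,29,30,31} = 0⊕0⊕0⊕1⊕0⊕1⊕1⊕0⊕0⊕1⊕0⊕0⊕0⊕1⊕1 = 0
Parity bits p1,p2,p4,p8,p16 = 00000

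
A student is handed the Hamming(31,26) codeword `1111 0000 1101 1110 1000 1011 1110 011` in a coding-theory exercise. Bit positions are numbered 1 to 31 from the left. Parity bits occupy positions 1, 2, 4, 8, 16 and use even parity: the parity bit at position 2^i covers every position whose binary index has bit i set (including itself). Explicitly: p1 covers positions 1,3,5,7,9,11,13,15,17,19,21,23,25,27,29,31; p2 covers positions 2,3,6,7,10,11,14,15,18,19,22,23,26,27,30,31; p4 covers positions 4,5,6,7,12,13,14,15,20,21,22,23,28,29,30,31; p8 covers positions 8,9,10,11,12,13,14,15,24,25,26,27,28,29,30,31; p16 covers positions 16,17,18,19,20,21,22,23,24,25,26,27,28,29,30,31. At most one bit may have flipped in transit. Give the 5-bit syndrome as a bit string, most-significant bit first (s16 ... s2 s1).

s1: b1⊕b3⊕b5⊕b7⊕b9⊕b11⊕b13⊕b15⊕b17⊕b19⊕b21⊕b23⊕b25⊕b27⊕b29⊕b31 = 1⊕1⊕0⊕0⊕1⊕0⊕1⊕1⊕1⊕0⊕1⊕1⊕1⊕1⊕0⊕1 = 1
s2: b2⊕b3⊕b6⊕b7⊕b10⊕b11⊕b14⊕b15⊕b18⊕b19⊕b22⊕b23⊕b26⊕b27⊕b30⊕b31 = 1⊕1⊕0⊕0⊕1⊕0⊕1⊕1⊕0⊕0⊕0⊕1⊕1⊕1⊕1⊕1 = 0
s4: b4⊕b5⊕b6⊕b7⊕b12⊕b13⊕b14⊕b15⊕b20⊕b21⊕b22⊕b23⊕b28⊕b29⊕b30⊕b31 = 1⊕0⊕0⊕0⊕1⊕1⊕1⊕1⊕0⊕1⊕0⊕1⊕0⊕0⊕1⊕1 = 1
s8: b8⊕b9⊕b10⊕b11⊕b12⊕b13⊕b14⊕b15⊕b24⊕b25⊕b26⊕b27⊕b28⊕b29⊕b30⊕b31 = 0⊕1⊕1⊕0⊕1⊕1⊕1⊕1⊕1⊕1⊕1⊕1⊕0⊕0⊕1⊕1 = 0
s16: b16⊕b17⊕b18⊕b19⊕b20⊕b21⊕b22⊕b23⊕b24⊕b25⊕b26⊕b27⊕b28⊕b29⊕b30⊕b31 = 0⊕1⊕0⊕0⊕0⊕1⊕0⊕1⊕1⊕1⊕1⊕1⊕0⊕0⊕1⊕1 = 1
Syndrome (s16...s1) = 10101 → position 21.

10101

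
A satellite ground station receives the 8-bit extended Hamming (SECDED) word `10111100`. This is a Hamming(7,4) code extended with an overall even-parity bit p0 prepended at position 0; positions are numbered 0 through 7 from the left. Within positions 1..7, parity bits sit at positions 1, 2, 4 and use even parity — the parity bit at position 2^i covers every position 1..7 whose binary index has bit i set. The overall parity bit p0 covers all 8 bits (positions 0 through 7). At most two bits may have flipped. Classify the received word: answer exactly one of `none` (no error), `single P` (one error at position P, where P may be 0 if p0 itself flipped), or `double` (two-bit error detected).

single 0

s1: b1⊕b3⊕b5⊕b7 = 0⊕1⊕1⊕0 = 0
s2: b2⊕b3⊕b6⊕b7 = 1⊕1⊕0⊕0 = 0
s4: b4⊕b5⊕b6⊕b7 = 1⊕1⊕0⊕0 = 0
Syndrome (s4...s1) = 000 → position 0 (no error).
Overall parity (XOR of all 8 bits, including p0): 1⊕0⊕1⊕1⊕1⊕1⊕0⊕0 = 1
Overall=1, syndrome position=0 → single-bit error at position 0.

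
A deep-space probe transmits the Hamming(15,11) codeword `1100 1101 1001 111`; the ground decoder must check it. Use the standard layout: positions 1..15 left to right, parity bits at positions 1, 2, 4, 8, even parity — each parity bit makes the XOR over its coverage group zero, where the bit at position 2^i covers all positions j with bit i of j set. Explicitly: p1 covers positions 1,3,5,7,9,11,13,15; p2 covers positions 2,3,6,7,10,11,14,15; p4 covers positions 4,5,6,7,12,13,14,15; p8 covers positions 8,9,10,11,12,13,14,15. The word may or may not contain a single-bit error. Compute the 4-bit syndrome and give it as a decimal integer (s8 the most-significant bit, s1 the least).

s1: b1⊕b3⊕b5⊕b7⊕b9⊕b11⊕b13⊕b15 = 1⊕0⊕1⊕0⊕1⊕0⊕1⊕1 = 1
s2: b2⊕b3⊕b6⊕b7⊕b10⊕b11⊕b14⊕b15 = 1⊕0⊕1⊕0⊕0⊕0⊕1⊕1 = 0
s4: b4⊕b5⊕b6⊕b7⊕b12⊕b13⊕b14⊕b15 = 0⊕1⊕1⊕0⊕1⊕1⊕1⊕1 = 0
s8: b8⊕b9⊕b10⊕b11⊕b12⊕b13⊕b14⊕b15 = 1⊕1⊕0⊕0⊕1⊕1⊕1⊕1 = 0
Syndrome (s8...s1) = 0001 → position 1.

1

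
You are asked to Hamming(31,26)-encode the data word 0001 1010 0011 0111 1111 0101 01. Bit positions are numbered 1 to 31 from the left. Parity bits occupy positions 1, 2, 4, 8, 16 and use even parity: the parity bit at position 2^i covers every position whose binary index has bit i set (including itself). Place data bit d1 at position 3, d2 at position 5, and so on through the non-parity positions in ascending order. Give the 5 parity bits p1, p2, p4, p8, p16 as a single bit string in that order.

00001

Place data bits at non-power-of-two positions: b3=0, b5=0, b6=0, b7=1, b9=1, b10=0, b11=1, b12=0, b13=0, b14=0, b15=1, b17=1, b18=0, b19=1, b20=1, b21=1, b22=1, b23=1, b24=1, b25=1, b26=0, b27=1, b28=0, b29=1, b30=0, b31=1.
p1 = XOR of data positions {3,5,7,9,11,13,15,17,19,21,23,25,27,29,31} = 0⊕0⊕1⊕1⊕1⊕0⊕1⊕1⊕1⊕1⊕1⊕1⊕1⊕1⊕1 = 0
p2 = XOR of data positions {3,6,7,10,11,14,15,18,19,22,23,26,27,30,31} = 0⊕0⊕1⊕0⊕1⊕0⊕1⊕0⊕1⊕1⊕1⊕0⊕1⊕0⊕1 = 0
p4 = XOR of data positions {5,6,7,12,13,14,15,20,21,22,23,28,29,30,31} = 0⊕0⊕1⊕0⊕0⊕0⊕1⊕1⊕1⊕1⊕1⊕0⊕1⊕0⊕1 = 0
p8 = XOR of data positions {9,10,11,12,13,14,15,24,25,26,27,28,29,30,31} = 1⊕0⊕1⊕0⊕0⊕0⊕1⊕1⊕1⊕0⊕1⊕0⊕1⊕0⊕1 = 0
p16 = XOR of data positions {17,18,19,20,21,22,23,24,25,26,27,28,29,30,31} = 1⊕0⊕1⊕1⊕1⊕1⊕1⊕1⊕1⊕0⊕1⊕0⊕1⊕0⊕1 = 1
Parity bits p1,p2,p4,p8,p16 = 00001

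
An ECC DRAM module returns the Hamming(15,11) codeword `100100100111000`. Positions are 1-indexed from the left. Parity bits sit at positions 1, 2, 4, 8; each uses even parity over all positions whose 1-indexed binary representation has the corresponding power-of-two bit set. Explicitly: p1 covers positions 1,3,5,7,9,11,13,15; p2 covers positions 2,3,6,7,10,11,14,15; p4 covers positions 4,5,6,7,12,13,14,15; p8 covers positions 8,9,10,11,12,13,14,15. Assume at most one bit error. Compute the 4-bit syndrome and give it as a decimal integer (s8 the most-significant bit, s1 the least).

s1: b1⊕b3⊕b5⊕b7⊕b9⊕b11⊕b13⊕b15 = 1⊕0⊕0⊕1⊕0⊕1⊕0⊕0 = 1
s2: b2⊕b3⊕b6⊕b7⊕b10⊕b11⊕b14⊕b15 = 0⊕0⊕0⊕1⊕1⊕1⊕0⊕0 = 1
s4: b4⊕b5⊕b6⊕b7⊕b12⊕b13⊕b14⊕b15 = 1⊕0⊕0⊕1⊕1⊕0⊕0⊕0 = 1
s8: b8⊕b9⊕b10⊕b11⊕b12⊕b13⊕b14⊕b15 = 0⊕0⊕1⊕1⊕1⊕0⊕0⊕0 = 1
Syndrome (s8...s1) = 1111 → position 15.

15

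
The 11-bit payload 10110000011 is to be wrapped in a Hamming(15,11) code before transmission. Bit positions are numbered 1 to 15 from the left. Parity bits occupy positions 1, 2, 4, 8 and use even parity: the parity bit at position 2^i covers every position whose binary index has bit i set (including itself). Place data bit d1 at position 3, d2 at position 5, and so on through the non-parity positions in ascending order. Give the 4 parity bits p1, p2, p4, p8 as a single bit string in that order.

1100

Place data bits at non-power-of-two positions: b3=1, b5=0, b6=1, b7=1, b9=0, b10=0, b11=0, b12=0, b13=0, b14=1, b15=1.
p1 = XOR of data positions {3,5,7,9,11,13,15} = 1⊕0⊕1⊕0⊕0⊕0⊕1 = 1
p2 = XOR of data positions {3,6,7,10,11,14,15} = 1⊕1⊕1⊕0⊕0⊕1⊕1 = 1
p4 = XOR of data positions {5,6,7,12,13,14,15} = 0⊕1⊕1⊕0⊕0⊕1⊕1 = 0
p8 = XOR of data positions {9,10,11,12,13,14,15} = 0⊕0⊕0⊕0⊕0⊕1⊕1 = 0
Parity bits p1,p2,p4,p8 = 1100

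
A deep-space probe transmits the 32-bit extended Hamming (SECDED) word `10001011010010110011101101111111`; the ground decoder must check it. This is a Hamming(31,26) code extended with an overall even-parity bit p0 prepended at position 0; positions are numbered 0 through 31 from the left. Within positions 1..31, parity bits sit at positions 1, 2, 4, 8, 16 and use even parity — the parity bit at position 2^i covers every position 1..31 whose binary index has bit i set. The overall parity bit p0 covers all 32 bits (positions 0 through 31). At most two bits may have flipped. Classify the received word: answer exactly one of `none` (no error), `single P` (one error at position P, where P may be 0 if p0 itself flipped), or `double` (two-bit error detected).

s1: b1⊕b3⊕b5⊕b7⊕b9⊕b11⊕b13⊕b15⊕b17⊕b19⊕b21⊕b23⊕b25⊕b27⊕b29⊕b31 = 0⊕0⊕0⊕1⊕1⊕0⊕0⊕1⊕0⊕1⊕0⊕1⊕1⊕1⊕1⊕1 = 1
s2: b2⊕b3⊕b6⊕b7⊕b10⊕b11⊕b14⊕b15⊕b18⊕b19⊕b22⊕b23⊕b26⊕b27⊕b30⊕b31 = 0⊕0⊕1⊕1⊕0⊕0⊕1⊕1⊕1⊕1⊕1⊕1⊕1⊕1⊕1⊕1 = 0
s4: b4⊕b5⊕b6⊕b7⊕b12⊕b13⊕b14⊕b15⊕b20⊕b21⊕b22⊕b23⊕b28⊕b29⊕b30⊕b31 = 1⊕0⊕1⊕1⊕1⊕0⊕1⊕1⊕1⊕0⊕1⊕1⊕1⊕1⊕1⊕1 = 1
s8: b8⊕b9⊕b10⊕b11⊕b12⊕b13⊕b14⊕b15⊕b24⊕b25⊕b26⊕b27⊕b28⊕b29⊕b30⊕b31 = 0⊕1⊕0⊕0⊕1⊕0⊕1⊕1⊕0⊕1⊕1⊕1⊕1⊕1⊕1⊕1 = 1
s16: b16⊕b17⊕b18⊕b19⊕b20⊕b21⊕b22⊕b23⊕b24⊕b25⊕b26⊕b27⊕b28⊕b29⊕b30⊕b31 = 0⊕0⊕1⊕1⊕1⊕0⊕1⊕1⊕0⊕1⊕1⊕1⊕1⊕1⊕1⊕1 = 0
Syndrome (s16...s1) = 01101 → position 13.
Overall parity (XOR of all 32 bits, including p0): 1⊕0⊕0⊕0⊕1⊕0⊕1⊕1⊕0⊕1⊕0⊕0⊕1⊕0⊕1⊕1⊕0⊕0⊕1⊕1⊕1⊕0⊕1⊕1⊕0⊕1⊕1⊕1⊕1⊕1⊕1⊕1 = 0
Overall=0, syndrome position=13 → double-bit error detected (uncorrectable).

double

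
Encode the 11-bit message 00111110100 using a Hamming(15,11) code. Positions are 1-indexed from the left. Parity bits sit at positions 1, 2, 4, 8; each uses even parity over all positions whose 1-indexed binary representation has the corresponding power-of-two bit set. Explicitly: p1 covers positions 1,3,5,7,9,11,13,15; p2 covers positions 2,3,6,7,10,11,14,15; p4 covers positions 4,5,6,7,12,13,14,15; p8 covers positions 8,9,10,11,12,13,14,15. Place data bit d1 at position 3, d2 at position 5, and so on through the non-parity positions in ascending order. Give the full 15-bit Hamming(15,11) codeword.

000101101110100

Place data bits at non-power-of-two positions: b3=0, b5=0, b6=1, b7=1, b9=1, b10=1, b11=1, b12=0, b13=1, b14=0, b15=0.
p1 = XOR of data positions {3,5,7,9,11,13,15} = 0⊕0⊕1⊕1⊕1⊕1⊕0 = 0
p2 = XOR of data positions {3,6,7,10,11,14,15} = 0⊕1⊕1⊕1⊕1⊕0⊕0 = 0
p4 = XOR of data positions {5,6,7,12,13,14,15} = 0⊕1⊕1⊕0⊕1⊕0⊕0 = 1
p8 = XOR of data positions {9,10,11,12,13,14,15} = 1⊕1⊕1⊕0⊕1⊕0⊕0 = 0
Codeword b1..b15 = 000101101110100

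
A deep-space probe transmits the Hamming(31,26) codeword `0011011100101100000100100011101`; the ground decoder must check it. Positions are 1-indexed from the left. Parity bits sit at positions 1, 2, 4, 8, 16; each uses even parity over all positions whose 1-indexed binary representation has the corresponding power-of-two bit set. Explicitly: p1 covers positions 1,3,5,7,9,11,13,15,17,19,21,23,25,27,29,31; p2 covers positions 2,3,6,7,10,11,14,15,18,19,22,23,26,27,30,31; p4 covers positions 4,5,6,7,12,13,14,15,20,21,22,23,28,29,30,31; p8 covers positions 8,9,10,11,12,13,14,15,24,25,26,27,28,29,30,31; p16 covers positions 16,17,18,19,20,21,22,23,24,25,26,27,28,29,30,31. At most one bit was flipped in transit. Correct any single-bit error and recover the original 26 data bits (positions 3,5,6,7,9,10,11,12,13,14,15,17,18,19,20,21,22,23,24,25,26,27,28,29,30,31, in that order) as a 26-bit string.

s1: b1⊕b3⊕b5⊕b7⊕b9⊕b11⊕b13⊕b15⊕b17⊕b19⊕b21⊕b23⊕b25⊕b27⊕b29⊕b31 = 0⊕1⊕0⊕1⊕0⊕1⊕1⊕0⊕0⊕0⊕0⊕1⊕0⊕1⊕1⊕1 = 0
s2: b2⊕b3⊕b6⊕b7⊕b10⊕b11⊕b14⊕b15⊕b18⊕b19⊕b22⊕b23⊕b26⊕b27⊕b30⊕b31 = 0⊕1⊕1⊕1⊕0⊕1⊕1⊕0⊕0⊕0⊕0⊕1⊕0⊕1⊕0⊕1 = 0
s4: b4⊕b5⊕b6⊕b7⊕b12⊕b13⊕b14⊕b15⊕b20⊕b21⊕b22⊕b23⊕b28⊕b29⊕b30⊕b31 = 1⊕0⊕1⊕1⊕0⊕1⊕1⊕0⊕1⊕0⊕0⊕1⊕1⊕1⊕0⊕1 = 0
s8: b8⊕b9⊕b10⊕b11⊕b12⊕b13⊕b14⊕b15⊕b24⊕b25⊕b26⊕b27⊕b28⊕b29⊕b30⊕b31 = 1⊕0⊕0⊕1⊕0⊕1⊕1⊕0⊕0⊕0⊕0⊕1⊕1⊕1⊕0⊕1 = 0
s16: b16⊕b17⊕b18⊕b19⊕b20⊕b21⊕b22⊕b23⊕b24⊕b25⊕b26⊕b27⊕b28⊕b29⊕b30⊕b31 = 0⊕0⊕0⊕0⊕1⊕0⊕0⊕1⊕0⊕0⊕0⊕1⊕1⊕1⊕0⊕1 = 0
Syndrome (s16...s1) = 00000 → position 0 (no error).
No correction needed.
Data bits at positions 3,5,6,7,9,10,11,12,13,14,15,17,18,19,20,21,22,23,24,25,26,27,28,29,30,31: 10110010110000100100011101

10110010110000100100011101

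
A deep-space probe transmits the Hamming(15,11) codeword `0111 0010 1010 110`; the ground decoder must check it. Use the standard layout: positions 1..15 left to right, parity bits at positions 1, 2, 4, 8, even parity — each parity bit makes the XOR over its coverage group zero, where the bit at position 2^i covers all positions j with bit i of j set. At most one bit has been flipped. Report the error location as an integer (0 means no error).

3

s1: b1⊕b3⊕b5⊕b7⊕b9⊕b11⊕b13⊕b15 = 0⊕1⊕0⊕1⊕1⊕1⊕1⊕0 = 1
s2: b2⊕b3⊕b6⊕b7⊕b10⊕b11⊕b14⊕b15 = 1⊕1⊕0⊕1⊕0⊕1⊕1⊕0 = 1
s4: b4⊕b5⊕b6⊕b7⊕b12⊕b13⊕b14⊕b15 = 1⊕0⊕0⊕1⊕0⊕1⊕1⊕0 = 0
s8: b8⊕b9⊕b10⊕b11⊕b12⊕b13⊕b14⊕b15 = 0⊕1⊕0⊕1⊕0⊕1⊕1⊕0 = 0
Syndrome (s8...s1) = 0011 → position 3.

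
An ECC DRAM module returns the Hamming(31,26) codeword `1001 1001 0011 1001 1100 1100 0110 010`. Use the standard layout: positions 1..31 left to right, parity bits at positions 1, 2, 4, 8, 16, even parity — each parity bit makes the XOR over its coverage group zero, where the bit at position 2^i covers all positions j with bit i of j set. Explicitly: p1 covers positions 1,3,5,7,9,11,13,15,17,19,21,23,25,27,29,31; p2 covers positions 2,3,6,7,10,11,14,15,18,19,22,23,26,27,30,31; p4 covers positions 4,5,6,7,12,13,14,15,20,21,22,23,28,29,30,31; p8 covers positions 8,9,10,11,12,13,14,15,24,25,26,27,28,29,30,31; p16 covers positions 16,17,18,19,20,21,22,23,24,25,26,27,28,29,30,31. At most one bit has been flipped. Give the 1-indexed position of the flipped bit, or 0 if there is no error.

s1: b1⊕b3⊕b5⊕b7⊕b9⊕b11⊕b13⊕b15⊕b17⊕b19⊕b21⊕b23⊕b25⊕b27⊕b29⊕b31 = 1⊕0⊕1⊕0⊕0⊕1⊕1⊕0⊕1⊕0⊕1⊕0⊕0⊕1⊕0⊕0 = 1
s2: b2⊕b3⊕b6⊕b7⊕b10⊕b11⊕b14⊕b15⊕b18⊕b19⊕b22⊕b23⊕b26⊕b27⊕b30⊕b31 = 0⊕0⊕0⊕0⊕0⊕1⊕0⊕0⊕1⊕0⊕1⊕0⊕1⊕1⊕1⊕0 = 0
s4: b4⊕b5⊕b6⊕b7⊕b12⊕b13⊕b14⊕b15⊕b20⊕b21⊕b22⊕b23⊕b28⊕b29⊕b30⊕b31 = 1⊕1⊕0⊕0⊕1⊕1⊕0⊕0⊕0⊕1⊕1⊕0⊕0⊕0⊕1⊕0 = 1
s8: b8⊕b9⊕b10⊕b11⊕b12⊕b13⊕b14⊕b15⊕b24⊕b25⊕b26⊕b27⊕b28⊕b29⊕b30⊕b31 = 1⊕0⊕0⊕1⊕1⊕1⊕0⊕0⊕0⊕0⊕1⊕1⊕0⊕0⊕1⊕0 = 1
s16: b16⊕b17⊕b18⊕b19⊕b20⊕b21⊕b22⊕b23⊕b24⊕b25⊕b26⊕b27⊕b28⊕b29⊕b30⊕b31 = 1⊕1⊕1⊕0⊕0⊕1⊕1⊕0⊕0⊕0⊕1⊕1⊕0⊕0⊕1⊕0 = 0
Syndrome (s16...s1) = 01101 → position 13.

13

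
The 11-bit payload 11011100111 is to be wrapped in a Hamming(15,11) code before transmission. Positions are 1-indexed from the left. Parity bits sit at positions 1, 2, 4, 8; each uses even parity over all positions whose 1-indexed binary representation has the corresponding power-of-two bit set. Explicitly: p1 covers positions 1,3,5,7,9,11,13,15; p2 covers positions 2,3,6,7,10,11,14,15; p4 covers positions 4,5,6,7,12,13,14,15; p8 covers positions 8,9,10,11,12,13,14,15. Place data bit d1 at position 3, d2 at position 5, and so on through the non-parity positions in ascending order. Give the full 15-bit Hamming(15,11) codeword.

Place data bits at non-power-of-two positions: b3=1, b5=1, b6=0, b7=1, b9=1, b10=1, b11=0, b12=0, b13=1, b14=1, b15=1.
p1 = XOR of data positions {3,5,7,9,11,13,15} = 1⊕1⊕1⊕1⊕0⊕1⊕1 = 0
p2 = XOR of data positions {3,6,7,10,11,14,15} = 1⊕0⊕1⊕1⊕0⊕1⊕1 = 1
p4 = XOR of data positions {5,6,7,12,13,14,15} = 1⊕0⊕1⊕0⊕1⊕1⊕1 = 1
p8 = XOR of data positions {9,10,11,12,13,14,15} = 1⊕1⊕0⊕0⊕1⊕1⊕1 = 1
Codeword b1..b15 = 011110111100111

011110111100111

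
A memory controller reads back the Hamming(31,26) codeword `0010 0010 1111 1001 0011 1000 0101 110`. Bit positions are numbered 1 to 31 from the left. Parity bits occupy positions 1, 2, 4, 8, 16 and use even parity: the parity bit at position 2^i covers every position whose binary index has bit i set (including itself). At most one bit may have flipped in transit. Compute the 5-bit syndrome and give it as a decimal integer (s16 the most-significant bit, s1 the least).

10

s1: b1⊕b3⊕b5⊕b7⊕b9⊕b11⊕b13⊕b15⊕b17⊕b19⊕b21⊕b23⊕b25⊕b27⊕b29⊕b31 = 0⊕1⊕0⊕1⊕1⊕1⊕1⊕0⊕0⊕1⊕1⊕0⊕0⊕0⊕1⊕0 = 0
s2: b2⊕b3⊕b6⊕b7⊕b10⊕b11⊕b14⊕b15⊕b18⊕b19⊕b22⊕b23⊕b26⊕b27⊕b30⊕b31 = 0⊕1⊕0⊕1⊕1⊕1⊕0⊕0⊕0⊕1⊕0⊕0⊕1⊕0⊕1⊕0 = 1
s4: b4⊕b5⊕b6⊕b7⊕b12⊕b13⊕b14⊕b15⊕b20⊕b21⊕b22⊕b23⊕b28⊕b29⊕b30⊕b31 = 0⊕0⊕0⊕1⊕1⊕1⊕0⊕0⊕1⊕1⊕0⊕0⊕1⊕1⊕1⊕0 = 0
s8: b8⊕b9⊕b10⊕b11⊕b12⊕b13⊕b14⊕b15⊕b24⊕b25⊕b26⊕b27⊕b28⊕b29⊕b30⊕b31 = 0⊕1⊕1⊕1⊕1⊕1⊕0⊕0⊕0⊕0⊕1⊕0⊕1⊕1⊕1⊕0 = 1
s16: b16⊕b17⊕b18⊕b19⊕b20⊕b21⊕b22⊕b23⊕b24⊕b25⊕b26⊕b27⊕b28⊕b29⊕b30⊕b31 = 1⊕0⊕0⊕1⊕1⊕1⊕0⊕0⊕0⊕0⊕1⊕0⊕1⊕1⊕1⊕0 = 0
Syndrome (s16...s1) = 01010 → position 10.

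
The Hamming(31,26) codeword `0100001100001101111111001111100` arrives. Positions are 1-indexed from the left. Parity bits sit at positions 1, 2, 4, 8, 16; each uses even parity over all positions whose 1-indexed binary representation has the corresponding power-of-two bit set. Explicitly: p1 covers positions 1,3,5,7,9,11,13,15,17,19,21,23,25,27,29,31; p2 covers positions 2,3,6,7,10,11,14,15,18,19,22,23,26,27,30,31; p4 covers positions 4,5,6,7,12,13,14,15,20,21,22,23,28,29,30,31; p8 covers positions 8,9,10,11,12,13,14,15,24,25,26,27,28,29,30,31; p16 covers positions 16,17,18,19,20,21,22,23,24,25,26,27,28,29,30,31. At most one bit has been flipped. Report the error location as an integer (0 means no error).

0

s1: b1⊕b3⊕b5⊕b7⊕b9⊕b11⊕b13⊕b15⊕b17⊕b19⊕b21⊕b23⊕b25⊕b27⊕b29⊕b31 = 0⊕0⊕0⊕1⊕0⊕0⊕1⊕0⊕1⊕1⊕1⊕0⊕1⊕1⊕1⊕0 = 0
s2: b2⊕b3⊕b6⊕b7⊕b10⊕b11⊕b14⊕b15⊕b18⊕b19⊕b22⊕b23⊕b26⊕b27⊕b30⊕b31 = 1⊕0⊕0⊕1⊕0⊕0⊕1⊕0⊕1⊕1⊕1⊕0⊕1⊕1⊕0⊕0 = 0
s4: b4⊕b5⊕b6⊕b7⊕b12⊕b13⊕b14⊕b15⊕b20⊕b21⊕b22⊕b23⊕b28⊕b29⊕b30⊕b31 = 0⊕0⊕0⊕1⊕0⊕1⊕1⊕0⊕1⊕1⊕1⊕0⊕1⊕1⊕0⊕0 = 0
s8: b8⊕b9⊕b10⊕b11⊕b12⊕b13⊕b14⊕b15⊕b24⊕b25⊕b26⊕b27⊕b28⊕b29⊕b30⊕b31 = 1⊕0⊕0⊕0⊕0⊕1⊕1⊕0⊕0⊕1⊕1⊕1⊕1⊕1⊕0⊕0 = 0
s16: b16⊕b17⊕b18⊕b19⊕b20⊕b21⊕b22⊕b23⊕b24⊕b25⊕b26⊕b27⊕b28⊕b29⊕b30⊕b31 = 1⊕1⊕1⊕1⊕1⊕1⊕1⊕0⊕0⊕1⊕1⊕1⊕1⊕1⊕0⊕0 = 0
Syndrome (s16...s1) = 00000 → position 0 (no error).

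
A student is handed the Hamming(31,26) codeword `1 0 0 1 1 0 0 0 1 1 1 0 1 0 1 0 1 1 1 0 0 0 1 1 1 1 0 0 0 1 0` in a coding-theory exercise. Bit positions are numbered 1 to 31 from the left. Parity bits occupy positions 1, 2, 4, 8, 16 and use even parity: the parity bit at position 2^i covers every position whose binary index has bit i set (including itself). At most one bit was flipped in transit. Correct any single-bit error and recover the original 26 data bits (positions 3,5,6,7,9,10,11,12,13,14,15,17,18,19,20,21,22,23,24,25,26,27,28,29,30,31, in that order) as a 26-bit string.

01001110101111000111100010

s1: b1⊕b3⊕b5⊕b7⊕b9⊕b11⊕b13⊕b15⊕b17⊕b19⊕b21⊕b23⊕b25⊕b27⊕b29⊕b31 = 1⊕0⊕1⊕0⊕1⊕1⊕1⊕1⊕1⊕1⊕0⊕1⊕1⊕0⊕0⊕0 = 0
s2: b2⊕b3⊕b6⊕b7⊕b10⊕b11⊕b14⊕b15⊕b18⊕b19⊕b22⊕b23⊕b26⊕b27⊕b30⊕b31 = 0⊕0⊕0⊕0⊕1⊕1⊕0⊕1⊕1⊕1⊕0⊕1⊕1⊕0⊕1⊕0 = 0
s4: b4⊕b5⊕b6⊕b7⊕b12⊕b13⊕b14⊕b15⊕b20⊕b21⊕b22⊕b23⊕b28⊕b29⊕b30⊕b31 = 1⊕1⊕0⊕0⊕0⊕1⊕0⊕1⊕0⊕0⊕0⊕1⊕0⊕0⊕1⊕0 = 0
s8: b8⊕b9⊕b10⊕b11⊕b12⊕b13⊕b14⊕b15⊕b24⊕b25⊕b26⊕b27⊕b28⊕b29⊕b30⊕b31 = 0⊕1⊕1⊕1⊕0⊕1⊕0⊕1⊕1⊕1⊕1⊕0⊕0⊕0⊕1⊕0 = 1
s16: b16⊕b17⊕b18⊕b19⊕b20⊕b21⊕b22⊕b23⊕b24⊕b25⊕b26⊕b27⊕b28⊕b29⊕b30⊕b31 = 0⊕1⊕1⊕1⊕0⊕0⊕0⊕1⊕1⊕1⊕1⊕0⊕0⊕0⊕1⊕0 = 0
Syndrome (s16...s1) = 01000 → position 8.
Flip bit 8: corrected codeword = 1001100111101010111000111100010
Data bits at positions 3,5,6,7,9,10,11,12,13,14,15,17,18,19,20,21,22,23,24,25,26,27,28,29,30,31: 01001110101111000111100010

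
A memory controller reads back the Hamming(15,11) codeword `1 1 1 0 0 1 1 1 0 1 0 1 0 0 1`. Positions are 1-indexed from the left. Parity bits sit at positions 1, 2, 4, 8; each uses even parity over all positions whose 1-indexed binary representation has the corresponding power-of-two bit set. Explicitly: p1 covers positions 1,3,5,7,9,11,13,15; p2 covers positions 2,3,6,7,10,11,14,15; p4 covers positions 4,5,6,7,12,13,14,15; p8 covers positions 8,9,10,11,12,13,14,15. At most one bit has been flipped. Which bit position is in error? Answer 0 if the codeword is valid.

s1: b1⊕b3⊕b5⊕b7⊕b9⊕b11⊕b13⊕b15 = 1⊕1⊕0⊕1⊕0⊕0⊕0⊕1 = 0
s2: b2⊕b3⊕b6⊕b7⊕b10⊕b11⊕b14⊕b15 = 1⊕1⊕1⊕1⊕1⊕0⊕0⊕1 = 0
s4: b4⊕b5⊕b6⊕b7⊕b12⊕b13⊕b14⊕b15 = 0⊕0⊕1⊕1⊕1⊕0⊕0⊕1 = 0
s8: b8⊕b9⊕b10⊕b11⊕b12⊕b13⊕b14⊕b15 = 1⊕0⊕1⊕0⊕1⊕0⊕0⊕1 = 0
Syndrome (s8...s1) = 0000 → position 0 (no error).

0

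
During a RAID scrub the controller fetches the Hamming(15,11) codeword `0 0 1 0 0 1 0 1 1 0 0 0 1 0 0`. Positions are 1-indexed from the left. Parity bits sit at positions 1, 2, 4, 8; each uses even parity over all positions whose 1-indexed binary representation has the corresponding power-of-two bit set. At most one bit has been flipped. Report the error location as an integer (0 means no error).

s1: b1⊕b3⊕b5⊕b7⊕b9⊕b11⊕b13⊕b15 = 0⊕1⊕0⊕0⊕1⊕0⊕1⊕0 = 1
s2: b2⊕b3⊕b6⊕b7⊕b10⊕b11⊕b14⊕b15 = 0⊕1⊕1⊕0⊕0⊕0⊕0⊕0 = 0
s4: b4⊕b5⊕b6⊕b7⊕b12⊕b13⊕b14⊕b15 = 0⊕0⊕1⊕0⊕0⊕1⊕0⊕0 = 0
s8: b8⊕b9⊕b10⊕b11⊕b12⊕b13⊕b14⊕b15 = 1⊕1⊕0⊕0⊕0⊕1⊕0⊕0 = 1
Syndrome (s8...s1) = 1001 → position 9.

9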